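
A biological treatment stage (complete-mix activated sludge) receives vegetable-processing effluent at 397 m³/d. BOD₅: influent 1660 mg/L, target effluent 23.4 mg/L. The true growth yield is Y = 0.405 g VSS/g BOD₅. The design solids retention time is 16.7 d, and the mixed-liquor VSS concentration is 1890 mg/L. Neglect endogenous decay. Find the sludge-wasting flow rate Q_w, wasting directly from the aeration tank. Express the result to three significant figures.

Q_w ≈ 139 m³/d

Biomass mass balance (decay neglected): V·X = Y·Q·(S₀ − S)·θ_c, so V = 0.405 × 397 × (1660 − 23.4) × 16.7 / 1890 = 2325 m³.
For wasting at MLVSS concentration, Q_w = V/θ_c = 2325/16.7 = 139.2 m³/d.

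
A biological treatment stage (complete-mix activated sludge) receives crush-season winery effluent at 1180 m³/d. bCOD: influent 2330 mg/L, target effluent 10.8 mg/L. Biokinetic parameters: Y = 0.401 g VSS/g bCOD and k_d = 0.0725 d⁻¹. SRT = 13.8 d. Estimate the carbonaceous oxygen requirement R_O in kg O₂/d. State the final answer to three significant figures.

R_O ≈ 1960 kg O₂/d

Y_obs = Y / (1 + k_d θ_c) = 0.401 / (1 + 0.0725 × 13.8) = 0.401 / 2.000 = 0.2004.
Mass of bCOD removed per day: Q(S₀ − S) = 1180 × 2319 g/m³ = 2737 kg/d.
Biomass synthesised: P_X = Y_obs × 2737 = 548.6 kg VSS/d.
Carbonaceous O₂ demand = substrate oxidised − cell-mass equivalent = 2737 − 1.42 × 548.6 = 1958 kg O₂/d.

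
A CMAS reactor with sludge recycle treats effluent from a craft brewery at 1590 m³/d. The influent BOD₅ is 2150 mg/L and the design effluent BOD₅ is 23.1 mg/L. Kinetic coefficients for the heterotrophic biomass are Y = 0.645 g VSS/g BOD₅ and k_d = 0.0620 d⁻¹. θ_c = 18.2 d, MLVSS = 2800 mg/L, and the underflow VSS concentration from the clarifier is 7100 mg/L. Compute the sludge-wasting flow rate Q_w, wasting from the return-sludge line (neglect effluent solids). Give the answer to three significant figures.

Q_w ≈ 144 m³/d

Steady-state biomass mass balance: V·X·(1 + k_d·θ_c) = Y·Q·(S₀ − S)·θ_c, so V = 0.645 × 1590 × (2150 − 23.1) × 18.2 / [2800 × (1 + 0.0620 × 18.2)] = 3.97×10^7 / 5960 = 6661 m³.
θ_c = V·X/(Q_w·X_r) when wasting from the recycle, so Q_w = V·X/(θ_c·X_r) = 6661 × 2800 / (18.2 × 7100) = 144.3 m³/d.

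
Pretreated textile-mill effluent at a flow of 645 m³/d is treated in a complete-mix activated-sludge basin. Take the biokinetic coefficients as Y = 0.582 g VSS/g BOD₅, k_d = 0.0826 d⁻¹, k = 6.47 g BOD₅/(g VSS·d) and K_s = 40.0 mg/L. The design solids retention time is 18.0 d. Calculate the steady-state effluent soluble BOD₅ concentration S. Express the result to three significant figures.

For a completely mixed reactor with recycle the Lawrence–McCarty relation gives S = K_s·(1 + k_d·θ_c) / [θ_c·(Y·k − k_d) − 1] = 40.0 × (1 + 0.0826 × 18.0) / [18.0 × (0.582 × 6.47 − 0.0826) − 1] = 99.47 / 65.29 = 1.523 mg/L.

S ≈ 1.52 mg/L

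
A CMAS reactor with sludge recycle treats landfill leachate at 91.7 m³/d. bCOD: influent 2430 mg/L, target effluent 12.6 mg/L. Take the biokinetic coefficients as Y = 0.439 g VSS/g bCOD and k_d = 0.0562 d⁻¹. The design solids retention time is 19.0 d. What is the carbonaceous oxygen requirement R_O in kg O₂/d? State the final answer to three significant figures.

R_O ≈ 155 kg O₂/d

Observed yield with endogenous decay: Y_obs = Y / (1 + k_d·θ_c) = 0.439 / (1 + 0.0562 × 19.0) = 0.439 / 2.068 = 0.2123 g VSS/g bCOD.
Substrate removed = Q·(S₀ − S) = 91.7 m³/d × (2430 − 12.6) g/m³ = 2.22×10^5 g/d = 221.7 kg/d.
Biomass synthesised: P_X = Y_obs × 221.7 = 47.06 kg VSS/d.
R_O = Q·ΔS − 1.42 P_X = 221.7 − 66.83 = 154.8 kg O₂/d.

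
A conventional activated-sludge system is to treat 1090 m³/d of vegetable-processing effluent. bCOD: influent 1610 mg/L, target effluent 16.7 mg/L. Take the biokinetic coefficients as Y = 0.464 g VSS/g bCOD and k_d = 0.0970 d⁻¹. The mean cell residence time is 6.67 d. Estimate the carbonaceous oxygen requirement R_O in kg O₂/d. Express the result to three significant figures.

Observed yield with endogenous decay: Y_obs = Y / (1 + k_d·θ_c) = 0.464 / (1 + 0.0970 × 6.67) = 0.464 / 1.647 = 0.2817 g VSS/g bCOD.
Mass of bCOD removed per day: Q(S₀ − S) = 1090 × 1593 g/m³ = 1737 kg/d.
P_X = Y_obs·Q·(S₀ − S) = 0.2817 × 1737 = 489.3 kg VSS/d.
R_O = Q·(S₀ − S) − 1.42·P_X = 1737 − 1.42 × 489.3 = 1042 kg O₂/d.

R_O ≈ 1040 kg O₂/d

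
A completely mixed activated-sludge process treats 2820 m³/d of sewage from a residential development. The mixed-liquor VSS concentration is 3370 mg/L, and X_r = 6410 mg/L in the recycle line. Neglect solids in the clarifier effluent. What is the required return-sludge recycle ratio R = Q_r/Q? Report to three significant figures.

Mass balance around the secondary clarifier (neglecting effluent solids): R = X / (X_r − X) = 3370 / (6410 − 3370) = 1.109.

R ≈ 1.11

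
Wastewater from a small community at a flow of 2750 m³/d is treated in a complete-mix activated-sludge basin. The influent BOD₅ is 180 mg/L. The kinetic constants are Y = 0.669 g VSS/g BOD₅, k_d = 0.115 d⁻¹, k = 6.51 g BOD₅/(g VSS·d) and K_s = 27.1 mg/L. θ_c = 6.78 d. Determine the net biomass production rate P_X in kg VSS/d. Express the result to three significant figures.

P_X ≈ 184 kg VSS/d

For a completely mixed reactor with recycle the Lawrence–McCarty relation gives S = K_s·(1 + k_d·θ_c) / [θ_c·(Y·k − k_d) − 1] = 27.1 × (1 + 0.115 × 6.78) / [6.78 × (0.669 × 6.51 − 0.115) − 1] = 48.23 / 27.75 = 1.738 mg/L.
Observed yield with endogenous decay: Y_obs = Y / (1 + k_d·θ_c) = 0.669 / (1 + 0.115 × 6.78) = 0.669 / 1.780 = 0.3759 g VSS/g BOD₅.
ΔS = 180 − 1.74 = 178.3 mg/L, so the substrate removal rate is 2750 × 178.3/1000 = 490.2 kg BOD₅/d.
Net biomass production P_X = Y_obs × Q·(S₀ − S) = 0.3759 × 490.2 = 184.3 kg VSS/d.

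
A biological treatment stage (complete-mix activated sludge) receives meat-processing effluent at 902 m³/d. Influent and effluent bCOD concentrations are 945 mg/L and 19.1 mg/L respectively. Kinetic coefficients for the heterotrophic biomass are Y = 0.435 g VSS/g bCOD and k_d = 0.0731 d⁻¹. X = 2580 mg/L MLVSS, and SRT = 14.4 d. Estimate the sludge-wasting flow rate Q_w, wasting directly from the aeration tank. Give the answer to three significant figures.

Q_w ≈ 68.6 m³/d

From the SRT design equation V = Y Q (S₀−S) θ_c / [X (1 + k_d θ_c)] = 0.435 × 902 × (945 − 19.1) × 14.4 / [2580 × (1 + 0.0731 × 14.4)] = 5.23×10^6 / 5296 = 987.8 m³.
For wasting at MLVSS concentration, Q_w = V/θ_c = 987.8/14.4 = 68.60 m³/d.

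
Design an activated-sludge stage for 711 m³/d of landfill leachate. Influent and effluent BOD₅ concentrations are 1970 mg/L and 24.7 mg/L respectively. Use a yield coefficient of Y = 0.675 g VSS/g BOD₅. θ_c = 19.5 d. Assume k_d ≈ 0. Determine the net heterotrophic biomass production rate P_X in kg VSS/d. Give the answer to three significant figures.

P_X ≈ 934 kg VSS/d

No decay correction is needed, so Y_obs = Y = 0.675.
ΔS = 1970 − 24.7 = 1945 mg/L, so the substrate removal rate is 711 × 1945/1000 = 1383 kg BOD₅/d.
Biomass produced: P_X = Y_obs·Q·ΔS = 0.6750 × 1383 ≈ 933.6 kg VSS/d.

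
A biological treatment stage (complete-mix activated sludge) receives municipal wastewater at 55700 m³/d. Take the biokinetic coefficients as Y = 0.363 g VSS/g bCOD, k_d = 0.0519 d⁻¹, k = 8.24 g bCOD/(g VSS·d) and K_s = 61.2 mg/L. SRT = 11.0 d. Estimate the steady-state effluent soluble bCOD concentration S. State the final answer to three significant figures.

From the Monod/SRT balance for a CMAS, S = K_s·(1+k_d θ_c)/[θ_c·(Y k − k_d) − 1] = 61.2 × (1 + 0.0519 × 11.0) / [11.0 × (0.363 × 8.24 − 0.0519) − 1] = 96.14 / 31.33 = 3.068 mg/L.

S ≈ 3.07 mg/L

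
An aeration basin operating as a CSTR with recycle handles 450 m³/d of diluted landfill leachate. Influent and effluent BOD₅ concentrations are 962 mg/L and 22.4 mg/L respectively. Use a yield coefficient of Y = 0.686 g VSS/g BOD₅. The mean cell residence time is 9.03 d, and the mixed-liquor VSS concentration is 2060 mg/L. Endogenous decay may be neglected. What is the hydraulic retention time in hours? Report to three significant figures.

τ ≈ 67.8 h

Biomass mass balance (decay neglected): V·X = Y·Q·(S₀ − S)·θ_c, so V = 0.686 × 450 × (962 − 22.4) × 9.03 / 2060 = 1271 m³.
HRT = V/Q = 1271 m³ / 450 m³·d⁻¹ = 2.825 d × 24 = 67.81 h.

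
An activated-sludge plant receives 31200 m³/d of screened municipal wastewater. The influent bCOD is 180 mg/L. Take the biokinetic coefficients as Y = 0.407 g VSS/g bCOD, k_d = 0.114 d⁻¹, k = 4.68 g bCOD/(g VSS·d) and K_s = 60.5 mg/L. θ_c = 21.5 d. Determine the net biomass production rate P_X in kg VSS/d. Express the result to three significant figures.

P_X ≈ 642 kg VSS/d

From the Monod/SRT balance for a CMAS, S = K_s·(1+k_d θ_c)/[θ_c·(Y k − k_d) − 1] = 60.5 × (1 + 0.114 × 21.5) / [21.5 × (0.407 × 4.68 − 0.114) − 1] = 208.8 / 37.50 = 5.567 mg/L.
Y_obs = Y / (1 + k_d θ_c) = 0.407 / (1 + 0.114 × 21.5) = 0.407 / 3.451 = 0.1179.
Q·(S₀ − S) = 31200 × (180 − 5.57) × 10⁻³ = 5442 kg/d removed.
So the net sludge growth is P_X = 0.1179 × 5442 = 641.8 kg VSS/d.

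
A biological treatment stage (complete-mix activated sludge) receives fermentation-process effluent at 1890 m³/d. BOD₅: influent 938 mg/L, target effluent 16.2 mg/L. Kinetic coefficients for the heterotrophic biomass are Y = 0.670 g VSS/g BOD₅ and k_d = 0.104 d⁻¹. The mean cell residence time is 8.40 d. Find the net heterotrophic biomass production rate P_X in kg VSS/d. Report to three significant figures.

P_X ≈ 623 kg VSS/d

Correct the yield for decay: Y_obs = Y/(1 + k_d θ_c) = 0.670 / (1 + 0.104 × 8.40) = 0.670 / 1.874 = 0.3576.
Substrate removed = Q·(S₀ − S) = 1890 m³/d × (938 − 16.2) g/m³ = 1.74×10^6 g/d = 1742 kg/d.
So the net sludge growth is P_X = 0.3576 × 1742 = 623.0 kg VSS/d.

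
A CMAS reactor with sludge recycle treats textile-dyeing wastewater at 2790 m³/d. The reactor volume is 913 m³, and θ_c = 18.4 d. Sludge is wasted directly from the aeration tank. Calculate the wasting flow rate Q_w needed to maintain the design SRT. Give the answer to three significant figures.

Wasting from the aeration tank: Q_w = V / θ_c = 913.0 / 18.4 = 49.62 m³/d.

Q_w ≈ 49.6 m³/d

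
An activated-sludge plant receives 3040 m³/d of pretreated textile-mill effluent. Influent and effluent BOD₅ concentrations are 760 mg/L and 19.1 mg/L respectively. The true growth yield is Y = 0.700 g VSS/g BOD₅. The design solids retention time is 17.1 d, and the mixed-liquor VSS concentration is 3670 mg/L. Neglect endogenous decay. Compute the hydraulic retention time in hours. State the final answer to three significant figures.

V·X = Y·Q·ΔS·θ_c gives V = 0.700 × 3040 × (760 − 19.1) × 17.1 / 3670 = 7346 m³.
HRT = V/Q = 7346 m³ / 3040 m³·d⁻¹ = 2.417 d × 24 = 58.00 h.

τ ≈ 58.0 h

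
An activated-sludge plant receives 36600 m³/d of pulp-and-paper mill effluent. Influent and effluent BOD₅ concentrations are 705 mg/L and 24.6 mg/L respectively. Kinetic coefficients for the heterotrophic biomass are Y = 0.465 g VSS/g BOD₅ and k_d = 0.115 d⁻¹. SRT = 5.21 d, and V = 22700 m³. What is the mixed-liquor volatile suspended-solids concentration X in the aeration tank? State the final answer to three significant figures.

Solving the biomass balance for X: X = Y Q (S₀−S) θ_c / [V (1+k_d θ_c)] = 0.465 × 36600 × (705 − 24.6) × 5.21 / [22700 × (1 + 0.115 × 5.21)] = 1662 mg/L.

X ≈ 1660 mg/L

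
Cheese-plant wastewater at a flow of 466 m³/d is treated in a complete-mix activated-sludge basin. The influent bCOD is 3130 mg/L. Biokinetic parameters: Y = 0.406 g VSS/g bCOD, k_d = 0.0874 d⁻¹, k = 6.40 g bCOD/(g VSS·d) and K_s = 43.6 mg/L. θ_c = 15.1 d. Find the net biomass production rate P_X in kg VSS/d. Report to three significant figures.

For a completely mixed reactor with recycle the Lawrence–McCarty relation gives S = K_s·(1 + k_d·θ_c) / [θ_c·(Y·k − k_d) − 1] = 43.6 × (1 + 0.0874 × 15.1) / [15.1 × (0.406 × 6.40 − 0.0874) − 1] = 101.1 / 36.92 = 2.740 mg/L.
Y_obs = Y / (1 + k_d θ_c) = 0.406 / (1 + 0.0874 × 15.1) = 0.406 / 2.320 = 0.1750.
Substrate removed = Q·(S₀ − S) = 466 m³/d × (3130 − 2.74) g/m³ = 1.46×10^6 g/d = 1457 kg/d.
So the net sludge growth is P_X = 0.1750 × 1457 = 255.1 kg VSS/d.

P_X ≈ 255 kg VSS/d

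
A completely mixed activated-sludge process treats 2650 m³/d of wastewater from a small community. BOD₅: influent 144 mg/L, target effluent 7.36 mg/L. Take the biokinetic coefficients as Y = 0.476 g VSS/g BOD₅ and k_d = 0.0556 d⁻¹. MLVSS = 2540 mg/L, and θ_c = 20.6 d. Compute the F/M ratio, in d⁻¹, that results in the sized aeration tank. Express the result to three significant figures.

Rearranging the biomass balance for a CMAS with decay, V = Y·Q·ΔS·θ_c / [X·(1+k_d θ_c)] = 0.476 × 2650 × (144 − 7.36) × 20.6 / [2540 × (1 + 0.0556 × 20.6)] = 3.55×10^6 / 5449 = 651.6 m³.
Food-to-microorganism ratio F/M = Q S₀ / (V X) = 2650 × 144 / (651.6 × 2540) = 0.2306 d⁻¹.

F/M ≈ 0.231 d⁻¹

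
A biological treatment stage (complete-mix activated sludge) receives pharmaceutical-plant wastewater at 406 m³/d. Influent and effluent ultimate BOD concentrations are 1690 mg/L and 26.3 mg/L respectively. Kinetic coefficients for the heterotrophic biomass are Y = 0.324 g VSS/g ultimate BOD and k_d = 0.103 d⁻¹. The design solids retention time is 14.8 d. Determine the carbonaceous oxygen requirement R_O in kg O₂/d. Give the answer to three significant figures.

Correct the yield for decay: Y_obs = Y/(1 + k_d θ_c) = 0.324 / (1 + 0.103 × 14.8) = 0.324 / 2.524 = 0.1283.
ΔS = 1690 − 26.3 = 1664 mg/L, so the substrate removal rate is 406 × 1664/1000 = 675.5 kg ultimate BOD/d.
P_X = Y_obs·Q·(S₀ − S) = 0.1283 × 675.5 = 86.69 kg VSS/d.
Carbonaceous O₂ demand = substrate oxidised − cell-mass equivalent = 675.5 − 1.42 × 86.69 = 552.4 kg O₂/d.

R_O ≈ 552 kg O₂/d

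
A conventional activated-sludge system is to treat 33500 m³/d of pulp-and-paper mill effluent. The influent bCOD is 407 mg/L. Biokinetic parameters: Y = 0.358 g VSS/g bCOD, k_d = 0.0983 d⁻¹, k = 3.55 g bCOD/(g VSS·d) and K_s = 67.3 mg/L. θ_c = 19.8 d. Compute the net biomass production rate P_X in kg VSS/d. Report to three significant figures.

For a completely mixed reactor with recycle the Lawrence–McCarty relation gives S = K_s·(1 + k_d·θ_c) / [θ_c·(Y·k − k_d) − 1] = 67.3 × (1 + 0.0983 × 19.8) / [19.8 × (0.358 × 3.55 − 0.0983) − 1] = 198.3 / 22.22 = 8.925 mg/L.
The observed yield is Y_obs = Y/(1 + k_d·θ_c) = 0.358 / (1 + 0.0983 × 19.8) = 0.358 / 2.946 = 0.1215 g VSS per g bCOD removed.
Mass of bCOD removed per day: Q(S₀ − S) = 33500 × 398.1 g/m³ = 13336 kg/d.
So the net sludge growth is P_X = 0.1215 × 13336 = 1620 kg VSS/d.

P_X ≈ 1620 kg VSS/d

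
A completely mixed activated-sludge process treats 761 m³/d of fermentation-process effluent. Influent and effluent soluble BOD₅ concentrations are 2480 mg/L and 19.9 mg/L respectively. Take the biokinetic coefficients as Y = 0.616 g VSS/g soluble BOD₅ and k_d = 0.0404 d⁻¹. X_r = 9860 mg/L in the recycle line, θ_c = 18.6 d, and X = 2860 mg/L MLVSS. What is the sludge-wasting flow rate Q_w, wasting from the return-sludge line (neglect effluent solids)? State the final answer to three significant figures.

From the SRT design equation V = Y Q (S₀−S) θ_c / [X (1 + k_d θ_c)] = 0.616 × 761 × (2480 − 19.9) × 18.6 / [2860 × (1 + 0.0404 × 18.6)] = 2.15×10^7 / 5009 = 4282 m³.
Wasting from the return line (neglecting effluent solids): Q_w = V·X / (θ_c·X_r) = 4282 × 2860 / (18.6 × 9860) = 66.78 m³/d.

Q_w ≈ 66.8 m³/d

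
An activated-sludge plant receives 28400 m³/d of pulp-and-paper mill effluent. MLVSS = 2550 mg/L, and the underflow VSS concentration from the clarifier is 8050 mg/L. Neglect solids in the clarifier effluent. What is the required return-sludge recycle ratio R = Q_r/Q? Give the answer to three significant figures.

R ≈ 0.464

Mass balance around the secondary clarifier (neglecting effluent solids): R = X / (X_r − X) = 2550 / (8050 − 2550) = 0.4636.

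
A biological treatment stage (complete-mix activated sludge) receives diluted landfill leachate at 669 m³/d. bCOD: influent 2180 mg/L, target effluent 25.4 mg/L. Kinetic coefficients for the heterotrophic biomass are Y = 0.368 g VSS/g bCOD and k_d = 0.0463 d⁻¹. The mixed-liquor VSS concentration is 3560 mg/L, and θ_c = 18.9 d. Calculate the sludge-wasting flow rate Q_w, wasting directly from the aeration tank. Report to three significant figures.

Q_w ≈ 79.5 m³/d

Steady-state biomass mass balance: V·X·(1 + k_d·θ_c) = Y·Q·(S₀ − S)·θ_c, so V = 0.368 × 669 × (2180 − 25.4) × 18.9 / [3560 × (1 + 0.0463 × 18.9)] = 1×10^7 / 6675 = 1502 m³.
With mixed-liquor wasting, θ_c = V/Q_w, so Q_w = V/θ_c = 1502/18.9 = 79.46 m³/d.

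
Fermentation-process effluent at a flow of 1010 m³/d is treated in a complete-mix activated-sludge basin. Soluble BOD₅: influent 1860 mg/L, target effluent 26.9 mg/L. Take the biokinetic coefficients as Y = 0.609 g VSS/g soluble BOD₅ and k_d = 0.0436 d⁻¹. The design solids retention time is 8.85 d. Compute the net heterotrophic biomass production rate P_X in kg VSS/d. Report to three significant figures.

The observed yield is Y_obs = Y/(1 + k_d·θ_c) = 0.609 / (1 + 0.0436 × 8.85) = 0.609 / 1.386 = 0.4394 g VSS per g soluble BOD₅ removed.
Substrate removed = Q·(S₀ − S) = 1010 m³/d × (1860 − 26.9) g/m³ = 1.85×10^6 g/d = 1851 kg/d.
So the net sludge growth is P_X = 0.4394 × 1851 = 813.6 kg VSS/d.

P_X ≈ 814 kg VSS/d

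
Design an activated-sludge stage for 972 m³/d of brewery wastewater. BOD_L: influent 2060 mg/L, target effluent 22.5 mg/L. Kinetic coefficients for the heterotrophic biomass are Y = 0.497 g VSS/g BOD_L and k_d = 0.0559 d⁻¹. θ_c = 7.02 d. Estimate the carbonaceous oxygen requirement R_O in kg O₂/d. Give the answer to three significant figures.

R_O ≈ 977 kg O₂/d

Correct the yield for decay: Y_obs = Y/(1 + k_d θ_c) = 0.497 / (1 + 0.0559 × 7.02) = 0.497 / 1.392 = 0.3569.
Q·(S₀ − S) = 972 × (2060 − 22.5) × 10⁻³ = 1980 kg/d removed.
Biomass synthesised: P_X = Y_obs × 1980 = 706.9 kg VSS/d.
R_O = Q·(S₀ − S) − 1.42·P_X = 1980 − 1.42 × 706.9 = 976.7 kg O₂/d.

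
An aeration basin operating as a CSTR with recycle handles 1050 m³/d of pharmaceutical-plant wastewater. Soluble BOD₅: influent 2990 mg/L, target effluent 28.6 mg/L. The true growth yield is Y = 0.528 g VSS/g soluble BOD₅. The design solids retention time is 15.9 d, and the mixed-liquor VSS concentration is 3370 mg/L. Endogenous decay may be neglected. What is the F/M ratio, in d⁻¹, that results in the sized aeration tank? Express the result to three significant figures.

With k_d = 0 the design equation reduces to V = Y Q (S₀−S) θ_c / X = 0.528 × 1050 × (2990 − 28.6) × 15.9 / 3370 = 7746 m³.
F/M = applied load / biomass = Q·S₀/(V·X) = 1050 × 2990 / (7746 × 3370) = 0.1203 d⁻¹.

F/M ≈ 0.120 d⁻¹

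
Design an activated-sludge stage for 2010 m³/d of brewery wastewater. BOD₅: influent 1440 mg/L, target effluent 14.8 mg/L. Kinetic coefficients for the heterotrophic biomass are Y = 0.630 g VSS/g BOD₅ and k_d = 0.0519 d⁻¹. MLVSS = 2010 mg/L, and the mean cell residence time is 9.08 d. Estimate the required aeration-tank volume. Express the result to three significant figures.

V ≈ 5540 m³

Rearranging the biomass balance for a CMAS with decay, V = Y·Q·ΔS·θ_c / [X·(1+k_d θ_c)] = 0.630 × 2010 × (1440 − 14.8) × 9.08 / [2010 × (1 + 0.0519 × 9.08)] = 1.64×10^7 / 2957 = 5541 m³.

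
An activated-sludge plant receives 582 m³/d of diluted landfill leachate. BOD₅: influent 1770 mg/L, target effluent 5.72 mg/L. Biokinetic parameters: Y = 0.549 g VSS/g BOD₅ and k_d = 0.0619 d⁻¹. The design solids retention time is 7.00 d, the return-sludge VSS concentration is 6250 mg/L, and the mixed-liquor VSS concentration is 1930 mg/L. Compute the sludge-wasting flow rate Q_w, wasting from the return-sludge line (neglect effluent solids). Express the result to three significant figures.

Q_w ≈ 62.9 m³/d

From the SRT design equation V = Y Q (S₀−S) θ_c / [X (1 + k_d θ_c)] = 0.549 × 582 × (1770 − 5.72) × 7.00 / [1930 × (1 + 0.0619 × 7.00)] = 3.95×10^6 / 2766 = 1426 m³.
Q_w = (V·X)/(θ_c X_r) = 1426 × 1930 / (7.00 × 6250) = 62.93 m³/d.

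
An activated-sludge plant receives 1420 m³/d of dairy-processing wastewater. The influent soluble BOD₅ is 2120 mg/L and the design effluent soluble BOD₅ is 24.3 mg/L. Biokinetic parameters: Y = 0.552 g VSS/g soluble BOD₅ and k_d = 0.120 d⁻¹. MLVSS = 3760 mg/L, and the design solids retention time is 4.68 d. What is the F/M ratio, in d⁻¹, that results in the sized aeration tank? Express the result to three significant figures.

Steady-state biomass mass balance: V·X·(1 + k_d·θ_c) = Y·Q·(S₀ − S)·θ_c, so V = 0.552 × 1420 × (2120 − 24.3) × 4.68 / [3760 × (1 + 0.120 × 4.68)] = 7.69×10^6 / 5872 = 1309 m³.
F/M = applied load / biomass = Q·S₀/(V·X) = 1420 × 2120 / (1309 × 3760) = 0.6115 d⁻¹.

F/M ≈ 0.611 d⁻¹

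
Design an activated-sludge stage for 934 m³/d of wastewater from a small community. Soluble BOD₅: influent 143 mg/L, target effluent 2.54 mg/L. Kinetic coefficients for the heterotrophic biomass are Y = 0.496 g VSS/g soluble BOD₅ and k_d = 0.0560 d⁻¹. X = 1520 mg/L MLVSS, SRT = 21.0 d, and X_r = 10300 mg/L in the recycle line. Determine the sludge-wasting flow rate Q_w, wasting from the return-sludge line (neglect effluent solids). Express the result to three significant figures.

From the SRT design equation V = Y Q (S₀−S) θ_c / [X (1 + k_d θ_c)] = 0.496 × 934 × (143 − 2.54) × 21.0 / [1520 × (1 + 0.0560 × 21.0)] = 1.37×10^6 / 3308 = 413.1 m³.
Q_w = (V·X)/(θ_c X_r) = 413.1 × 1520 / (21.0 × 10300) = 2.903 m³/d.

Q_w ≈ 2.90 m³/d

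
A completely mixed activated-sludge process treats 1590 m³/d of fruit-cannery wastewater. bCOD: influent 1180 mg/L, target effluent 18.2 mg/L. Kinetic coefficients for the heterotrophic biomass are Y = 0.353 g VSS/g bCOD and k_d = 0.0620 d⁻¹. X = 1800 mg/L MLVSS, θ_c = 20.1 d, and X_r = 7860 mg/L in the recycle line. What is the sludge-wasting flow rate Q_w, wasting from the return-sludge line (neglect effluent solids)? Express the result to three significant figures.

Q_w ≈ 36.9 m³/d

From the SRT design equation V = Y Q (S₀−S) θ_c / [X (1 + k_d θ_c)] = 0.353 × 1590 × (1180 − 18.2) × 20.1 / [1800 × (1 + 0.0620 × 20.1)] = 1.31×10^7 / 4043 = 3242 m³.
Wasting from the return line (neglecting effluent solids): Q_w = V·X / (θ_c·X_r) = 3242 × 1800 / (20.1 × 7860) = 36.93 m³/d.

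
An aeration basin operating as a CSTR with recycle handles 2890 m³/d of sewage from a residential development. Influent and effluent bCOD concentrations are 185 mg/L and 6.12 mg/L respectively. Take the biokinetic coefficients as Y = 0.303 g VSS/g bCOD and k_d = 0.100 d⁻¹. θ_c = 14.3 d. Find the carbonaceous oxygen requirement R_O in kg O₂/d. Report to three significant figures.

R_O ≈ 425 kg O₂/d

Correct the yield for decay: Y_obs = Y/(1 + k_d θ_c) = 0.303 / (1 + 0.100 × 14.3) = 0.303 / 2.430 = 0.1247.
Mass of bCOD removed per day: Q(S₀ − S) = 2890 × 178.9 g/m³ = 517.0 kg/d.
Net sludge production P_X = 0.1247 × 517.0 = 64.46 kg VSS/d.
R_O = Q·ΔS − 1.42 P_X = 517.0 − 91.53 = 425.4 kg O₂/d.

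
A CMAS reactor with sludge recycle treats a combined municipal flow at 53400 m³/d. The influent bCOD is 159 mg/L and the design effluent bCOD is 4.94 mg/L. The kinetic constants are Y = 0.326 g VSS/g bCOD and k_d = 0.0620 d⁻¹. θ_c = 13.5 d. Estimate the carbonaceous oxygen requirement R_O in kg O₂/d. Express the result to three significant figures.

Correct the yield for decay: Y_obs = Y/(1 + k_d θ_c) = 0.326 / (1 + 0.0620 × 13.5) = 0.326 / 1.837 = 0.1775.
ΔS = 159 − 4.94 = 154.1 mg/L, so the substrate removal rate is 53400 × 154.1/1000 = 8227 kg bCOD/d.
P_X = Y_obs·Q·(S₀ − S) = 0.1775 × 8227 = 1460 kg VSS/d.
R_O = Q·(S₀ − S) − 1.42·P_X = 8227 − 1.42 × 1460 = 6154 kg O₂/d.

R_O ≈ 6150 kg O₂/d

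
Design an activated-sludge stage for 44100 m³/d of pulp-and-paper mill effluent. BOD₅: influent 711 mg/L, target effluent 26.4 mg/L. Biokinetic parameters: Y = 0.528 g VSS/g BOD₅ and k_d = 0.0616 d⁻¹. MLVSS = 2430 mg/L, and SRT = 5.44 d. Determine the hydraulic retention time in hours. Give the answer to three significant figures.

τ ≈ 14.5 h

From the SRT design equation V = Y Q (S₀−S) θ_c / [X (1 + k_d θ_c)] = 0.528 × 44100 × (711 − 26.4) × 5.44 / [2430 × (1 + 0.0616 × 5.44)] = 8.67×10^7 / 3244 = 26729 m³.
HRT = V/Q = 26729 m³ / 44100 m³·d⁻¹ = 0.6061 d × 24 = 14.55 h.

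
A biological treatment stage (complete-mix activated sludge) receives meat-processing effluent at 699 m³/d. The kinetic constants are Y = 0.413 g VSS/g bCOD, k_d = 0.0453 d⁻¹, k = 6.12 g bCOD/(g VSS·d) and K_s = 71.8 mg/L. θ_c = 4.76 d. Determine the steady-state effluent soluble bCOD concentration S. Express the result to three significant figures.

S ≈ 8.07 mg/L

From the Monod/SRT balance for a CMAS, S = K_s·(1+k_d θ_c)/[θ_c·(Y k − k_d) − 1] = 71.8 × (1 + 0.0453 × 4.76) / [4.76 × (0.413 × 6.12 − 0.0453) − 1] = 87.28 / 10.82 = 8.070 mg/L.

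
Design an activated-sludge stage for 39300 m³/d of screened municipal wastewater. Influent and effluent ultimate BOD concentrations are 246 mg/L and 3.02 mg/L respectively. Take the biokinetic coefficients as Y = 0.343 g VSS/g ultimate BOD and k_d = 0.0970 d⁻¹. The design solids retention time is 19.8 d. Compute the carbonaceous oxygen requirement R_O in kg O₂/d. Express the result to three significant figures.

R_O ≈ 7960 kg O₂/d

The observed yield is Y_obs = Y/(1 + k_d·θ_c) = 0.343 / (1 + 0.0970 × 19.8) = 0.343 / 2.921 = 0.1174 g VSS per g ultimate BOD removed.
Q·(S₀ − S) = 39300 × (246 − 3.02) × 10⁻³ = 9549 kg/d removed.
Biomass synthesised: P_X = Y_obs × 9549 = 1121 kg VSS/d.
R_O = Q·(S₀ − S) − 1.42·P_X = 9549 − 1.42 × 1121 = 7957 kg O₂/d.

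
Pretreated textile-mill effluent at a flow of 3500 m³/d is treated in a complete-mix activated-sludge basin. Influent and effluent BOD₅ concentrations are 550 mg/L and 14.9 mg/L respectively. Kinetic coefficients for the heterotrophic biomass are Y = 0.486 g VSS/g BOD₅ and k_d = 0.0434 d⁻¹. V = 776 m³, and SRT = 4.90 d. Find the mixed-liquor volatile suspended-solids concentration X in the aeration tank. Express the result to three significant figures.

X ≈ 4740 mg/L

From V·X·(1 + k_d·θ_c) = Y·Q·(S₀ − S)·θ_c: X = 0.486 × 3500 × (550 − 14.9) × 4.90 / [776 × (1 + 0.0434 × 4.90)] = 4740 mg/L.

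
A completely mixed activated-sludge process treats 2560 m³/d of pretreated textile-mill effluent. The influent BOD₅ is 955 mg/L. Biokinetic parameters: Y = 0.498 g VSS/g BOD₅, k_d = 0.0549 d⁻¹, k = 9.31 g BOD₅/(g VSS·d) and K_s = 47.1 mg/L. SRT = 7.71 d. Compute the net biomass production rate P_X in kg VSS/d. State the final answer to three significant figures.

P_X ≈ 854 kg VSS/d

Effluent substrate depends only on kinetics and SRT: S = K_s(1 + k_d θ_c) / [θ_c(Yk − k_d) − 1] = 47.1 × (1 + 0.0549 × 7.71) / [7.71 × (0.498 × 9.31 − 0.0549) − 1] = 67.04 / 34.32 = 1.953 mg/L.
Y_obs = Y / (1 + k_d θ_c) = 0.498 / (1 + 0.0549 × 7.71) = 0.498 / 1.423 = 0.3499.
Substrate removed = Q·(S₀ − S) = 2560 m³/d × (955 − 1.95) g/m³ = 2.44×10^6 g/d = 2440 kg/d.
P_X = Y_obs · Q(S₀ − S) = 0.3499 × 2440 = 853.7 kg VSS/d.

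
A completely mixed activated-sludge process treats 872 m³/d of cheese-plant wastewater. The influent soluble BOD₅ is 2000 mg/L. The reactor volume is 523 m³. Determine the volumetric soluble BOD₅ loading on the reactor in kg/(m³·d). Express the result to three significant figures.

L_v ≈ 3.33 kg soluble BOD₅/(m³·d)

L_v = Q S₀ / V = 872 × 2000 × 10⁻³ / 523.0 = 3.335 kg/(m³·d).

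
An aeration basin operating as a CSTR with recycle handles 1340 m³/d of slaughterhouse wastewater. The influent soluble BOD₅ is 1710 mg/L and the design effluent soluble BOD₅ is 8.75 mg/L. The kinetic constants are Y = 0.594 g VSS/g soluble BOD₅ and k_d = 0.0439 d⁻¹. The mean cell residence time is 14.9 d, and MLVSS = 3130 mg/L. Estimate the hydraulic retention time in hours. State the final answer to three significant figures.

τ ≈ 69.8 h

Steady-state biomass mass balance: V·X·(1 + k_d·θ_c) = Y·Q·(S₀ − S)·θ_c, so V = 0.594 × 1340 × (1710 − 8.75) × 14.9 / [3130 × (1 + 0.0439 × 14.9)] = 2.02×10^7 / 5177 = 3897 m³.
HRT = V/Q = 3897 m³ / 1340 m³·d⁻¹ = 2.908 d × 24 = 69.80 h.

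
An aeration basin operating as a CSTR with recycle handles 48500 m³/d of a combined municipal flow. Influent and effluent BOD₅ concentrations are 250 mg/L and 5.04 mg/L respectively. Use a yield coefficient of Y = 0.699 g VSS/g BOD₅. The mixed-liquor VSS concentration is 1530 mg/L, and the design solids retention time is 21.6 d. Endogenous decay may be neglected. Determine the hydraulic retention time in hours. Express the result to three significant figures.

τ ≈ 58.0 h

With k_d = 0 the design equation reduces to V = Y Q (S₀−S) θ_c / X = 0.699 × 48500 × (250 − 5.04) × 21.6 / 1530 = 117240 m³.
HRT = V/Q = 117240 m³ / 48500 m³·d⁻¹ = 2.417 d × 24 = 58.02 h.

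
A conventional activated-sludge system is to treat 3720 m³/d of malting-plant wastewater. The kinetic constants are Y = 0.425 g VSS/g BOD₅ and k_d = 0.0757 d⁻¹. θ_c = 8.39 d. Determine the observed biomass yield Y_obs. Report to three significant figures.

Y_obs ≈ 0.260 g VSS/g BOD₅

Correct the yield for decay: Y_obs = Y/(1 + k_d θ_c) = 0.425 / (1 + 0.0757 × 8.39) = 0.425 / 1.635 = 0.2599.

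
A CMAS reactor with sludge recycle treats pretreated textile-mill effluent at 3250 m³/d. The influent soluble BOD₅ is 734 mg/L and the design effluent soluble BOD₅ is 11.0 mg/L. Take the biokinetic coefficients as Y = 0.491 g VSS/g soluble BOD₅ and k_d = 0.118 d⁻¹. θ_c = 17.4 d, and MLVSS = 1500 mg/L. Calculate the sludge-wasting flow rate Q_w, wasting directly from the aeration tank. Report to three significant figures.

From the SRT design equation V = Y Q (S₀−S) θ_c / [X (1 + k_d θ_c)] = 0.491 × 3250 × (734 − 11.0) × 17.4 / [1500 × (1 + 0.118 × 17.4)] = 2.01×10^7 / 4580 = 4383 m³.
Wasting from the aeration tank: Q_w = V / θ_c = 4383 / 17.4 = 251.9 m³/d.

Q_w ≈ 252 m³/d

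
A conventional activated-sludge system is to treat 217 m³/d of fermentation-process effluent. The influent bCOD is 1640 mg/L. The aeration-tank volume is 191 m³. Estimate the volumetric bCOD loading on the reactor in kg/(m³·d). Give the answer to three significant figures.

Volumetric loading L_v = Q·S₀ / V = 217 × 1640 g/m³ / 191.0 m³ = 1863 g/(m³·d) = 1.863 kg bCOD/(m³·d).

L_v ≈ 1.86 kg bCOD/(m³·d)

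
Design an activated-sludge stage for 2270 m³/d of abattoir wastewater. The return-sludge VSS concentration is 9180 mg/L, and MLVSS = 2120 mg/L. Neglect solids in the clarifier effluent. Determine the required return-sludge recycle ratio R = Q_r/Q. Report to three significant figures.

R ≈ 0.300

R = Q_r/Q = X/(X_r − X) = 2120 / (9180 − 2120) = 0.3003.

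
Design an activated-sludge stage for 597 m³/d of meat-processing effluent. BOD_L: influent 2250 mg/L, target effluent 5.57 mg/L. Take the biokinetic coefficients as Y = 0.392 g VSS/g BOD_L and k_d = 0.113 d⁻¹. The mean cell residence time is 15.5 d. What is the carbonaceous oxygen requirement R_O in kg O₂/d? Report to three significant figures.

Correct the yield for decay: Y_obs = Y/(1 + k_d θ_c) = 0.392 / (1 + 0.113 × 15.5) = 0.392 / 2.752 = 0.1425.
ΔS = 2250 − 5.57 = 2244 mg/L, so the substrate removal rate is 597 × 2244/1000 = 1340 kg BOD_L/d.
P_X = Y_obs·Q·(S₀ − S) = 0.1425 × 1340 = 190.9 kg VSS/d.
R_O = Q·(S₀ − S) − 1.42·P_X = 1340 − 1.42 × 190.9 = 1069 kg O₂/d.

R_O ≈ 1070 kg O₂/d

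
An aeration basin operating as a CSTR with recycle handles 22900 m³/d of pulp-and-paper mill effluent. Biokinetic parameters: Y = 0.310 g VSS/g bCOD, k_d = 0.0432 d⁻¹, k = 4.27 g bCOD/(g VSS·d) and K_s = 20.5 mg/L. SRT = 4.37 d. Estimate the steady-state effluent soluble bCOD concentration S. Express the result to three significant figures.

S ≈ 5.30 mg/L

For a completely mixed reactor with recycle the Lawrence–McCarty relation gives S = K_s·(1 + k_d·θ_c) / [θ_c·(Y·k − k_d) − 1] = 20.5 × (1 + 0.0432 × 4.37) / [4.37 × (0.310 × 4.27 − 0.0432) − 1] = 24.37 / 4.596 = 5.303 mg/L.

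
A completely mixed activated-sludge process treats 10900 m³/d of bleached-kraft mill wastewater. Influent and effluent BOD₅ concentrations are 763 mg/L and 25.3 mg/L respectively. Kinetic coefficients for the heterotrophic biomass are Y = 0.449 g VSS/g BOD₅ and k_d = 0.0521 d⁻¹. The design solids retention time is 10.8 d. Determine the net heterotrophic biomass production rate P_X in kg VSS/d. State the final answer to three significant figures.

Observed yield with endogenous decay: Y_obs = Y / (1 + k_d·θ_c) = 0.449 / (1 + 0.0521 × 10.8) = 0.449 / 1.563 = 0.2873 g VSS/g BOD₅.
ΔS = 763 − 25.3 = 737.7 mg/L, so the substrate removal rate is 10900 × 737.7/1000 = 8041 kg BOD₅/d.
So the net sludge growth is P_X = 0.2873 × 8041 = 2310 kg VSS/d.

P_X ≈ 2310 kg VSS/d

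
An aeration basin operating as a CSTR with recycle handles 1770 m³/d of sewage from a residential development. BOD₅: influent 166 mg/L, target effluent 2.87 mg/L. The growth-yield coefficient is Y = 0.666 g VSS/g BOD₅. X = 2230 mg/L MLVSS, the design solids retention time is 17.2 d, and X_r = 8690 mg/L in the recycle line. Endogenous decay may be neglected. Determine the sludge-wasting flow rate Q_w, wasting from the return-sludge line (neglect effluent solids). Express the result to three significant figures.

Q_w ≈ 22.1 m³/d

Biomass mass balance (decay neglected): V·X = Y·Q·(S₀ − S)·θ_c, so V = 0.666 × 1770 × (166 − 2.87) × 17.2 / 2230 = 1483 m³.
Wasting from the return line (neglecting effluent solids): Q_w = V·X / (θ_c·X_r) = 1483 × 2230 / (17.2 × 8690) = 22.13 m³/d.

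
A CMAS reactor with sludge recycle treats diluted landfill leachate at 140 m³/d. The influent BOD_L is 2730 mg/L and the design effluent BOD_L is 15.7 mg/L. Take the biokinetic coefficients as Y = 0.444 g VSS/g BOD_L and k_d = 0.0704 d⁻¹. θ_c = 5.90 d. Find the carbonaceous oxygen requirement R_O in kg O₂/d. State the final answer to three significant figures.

R_O ≈ 211 kg O₂/d

The observed yield is Y_obs = Y/(1 + k_d·θ_c) = 0.444 / (1 + 0.0704 × 5.90) = 0.444 / 1.415 = 0.3137 g VSS per g BOD_L removed.
Q·(S₀ − S) = 140 × (2730 − 15.7) × 10⁻³ = 380.0 kg/d removed.
Net sludge production P_X = 0.3137 × 380.0 = 119.2 kg VSS/d.
R_O = Q·(S₀ − S) − 1.42·P_X = 380.0 − 1.42 × 119.2 = 210.7 kg O₂/d.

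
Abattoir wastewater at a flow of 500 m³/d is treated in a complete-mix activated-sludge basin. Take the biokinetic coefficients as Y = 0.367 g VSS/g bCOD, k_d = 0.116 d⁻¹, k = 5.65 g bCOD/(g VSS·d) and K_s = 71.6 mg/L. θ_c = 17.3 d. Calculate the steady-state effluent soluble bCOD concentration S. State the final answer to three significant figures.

S ≈ 6.55 mg/L

For a completely mixed reactor with recycle the Lawrence–McCarty relation gives S = K_s·(1 + k_d·θ_c) / [θ_c·(Y·k − k_d) − 1] = 71.6 × (1 + 0.116 × 17.3) / [17.3 × (0.367 × 5.65 − 0.116) − 1] = 215.3 / 32.87 = 6.551 mg/L.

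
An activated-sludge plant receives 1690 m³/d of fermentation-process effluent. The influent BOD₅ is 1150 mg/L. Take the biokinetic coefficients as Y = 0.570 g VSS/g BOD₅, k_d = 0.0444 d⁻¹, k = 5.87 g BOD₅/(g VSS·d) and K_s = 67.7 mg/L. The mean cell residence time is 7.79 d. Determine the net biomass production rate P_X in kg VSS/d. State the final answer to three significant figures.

P_X ≈ 820 kg VSS/d

For a completely mixed reactor with recycle the Lawrence–McCarty relation gives S = K_s·(1 + k_d·θ_c) / [θ_c·(Y·k − k_d) − 1] = 67.7 × (1 + 0.0444 × 7.79) / [7.79 × (0.570 × 5.87 − 0.0444) − 1] = 91.12 / 24.72 = 3.686 mg/L.
The observed yield is Y_obs = Y/(1 + k_d·θ_c) = 0.570 / (1 + 0.0444 × 7.79) = 0.570 / 1.346 = 0.4235 g VSS per g BOD₅ removed.
ΔS = 1150 − 3.69 = 1146 mg/L, so the substrate removal rate is 1690 × 1146/1000 = 1937 kg BOD₅/d.
P_X = Y_obs · Q(S₀ − S) = 0.4235 × 1937 = 820.5 kg VSS/d.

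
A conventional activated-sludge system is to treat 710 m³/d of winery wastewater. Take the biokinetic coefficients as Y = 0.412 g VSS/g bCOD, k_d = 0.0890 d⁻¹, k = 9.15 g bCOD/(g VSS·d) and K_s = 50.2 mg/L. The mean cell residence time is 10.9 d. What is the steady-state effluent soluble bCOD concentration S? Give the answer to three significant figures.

S ≈ 2.53 mg/L

For a completely mixed reactor with recycle the Lawrence–McCarty relation gives S = K_s·(1 + k_d·θ_c) / [θ_c·(Y·k − k_d) − 1] = 50.2 × (1 + 0.0890 × 10.9) / [10.9 × (0.412 × 9.15 − 0.0890) − 1] = 98.90 / 39.12 = 2.528 mg/L.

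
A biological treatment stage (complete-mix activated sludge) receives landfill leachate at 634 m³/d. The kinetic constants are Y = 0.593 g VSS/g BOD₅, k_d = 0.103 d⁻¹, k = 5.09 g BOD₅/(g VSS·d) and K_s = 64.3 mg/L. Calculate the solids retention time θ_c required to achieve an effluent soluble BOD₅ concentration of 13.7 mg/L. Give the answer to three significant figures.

θ_c ≈ 2.34 d

From 1/θ_c = Y·k·S/(K_s + S) − k_d: Y·k·S/(K_s+S) = 0.593 × 5.09 × 13.7 / (64.3 + 13.7) = 0.5301 d⁻¹.
1/θ_c = 0.5301 − 0.103 = 0.4271 d⁻¹, so θ_c = 2.341 d.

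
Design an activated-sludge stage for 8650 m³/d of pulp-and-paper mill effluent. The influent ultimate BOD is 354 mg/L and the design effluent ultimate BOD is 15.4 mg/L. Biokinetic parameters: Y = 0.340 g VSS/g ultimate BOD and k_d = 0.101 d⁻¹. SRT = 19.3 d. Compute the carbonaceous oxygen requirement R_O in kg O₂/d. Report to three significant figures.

R_O ≈ 2450 kg O₂/d

Y_obs = Y / (1 + k_d θ_c) = 0.340 / (1 + 0.101 × 19.3) = 0.340 / 2.949 = 0.1153.
Mass of ultimate BOD removed per day: Q(S₀ − S) = 8650 × 338.6 g/m³ = 2929 kg/d.
P_X = Y_obs·Q·(S₀ − S) = 0.1153 × 2929 = 337.6 kg VSS/d.
Carbonaceous O₂ demand = substrate oxidised − cell-mass equivalent = 2929 − 1.42 × 337.6 = 2449 kg O₂/d.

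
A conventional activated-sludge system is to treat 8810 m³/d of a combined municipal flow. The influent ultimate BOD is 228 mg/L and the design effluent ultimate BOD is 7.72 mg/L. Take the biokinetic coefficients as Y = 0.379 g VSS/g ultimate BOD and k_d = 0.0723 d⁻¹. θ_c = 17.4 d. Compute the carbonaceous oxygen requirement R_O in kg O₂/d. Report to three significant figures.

Correct the yield for decay: Y_obs = Y/(1 + k_d θ_c) = 0.379 / (1 + 0.0723 × 17.4) = 0.379 / 2.258 = 0.1678.
Mass of ultimate BOD removed per day: Q(S₀ − S) = 8810 × 220.3 g/m³ = 1941 kg/d.
Biomass synthesised: P_X = Y_obs × 1941 = 325.7 kg VSS/d.
Carbonaceous O₂ demand = substrate oxidised − cell-mass equivalent = 1941 − 1.42 × 325.7 = 1478 kg O₂/d.

R_O ≈ 1480 kg O₂/d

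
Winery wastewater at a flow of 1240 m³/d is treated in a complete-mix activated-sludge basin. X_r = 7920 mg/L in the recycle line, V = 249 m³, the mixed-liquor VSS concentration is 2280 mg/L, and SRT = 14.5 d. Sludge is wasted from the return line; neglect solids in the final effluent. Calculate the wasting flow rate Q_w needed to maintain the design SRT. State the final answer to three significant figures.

Q_w ≈ 4.94 m³/d

Q_w = (V·X)/(θ_c X_r) = 249.0 × 2280 / (14.5 × 7920) = 4.944 m³/d.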